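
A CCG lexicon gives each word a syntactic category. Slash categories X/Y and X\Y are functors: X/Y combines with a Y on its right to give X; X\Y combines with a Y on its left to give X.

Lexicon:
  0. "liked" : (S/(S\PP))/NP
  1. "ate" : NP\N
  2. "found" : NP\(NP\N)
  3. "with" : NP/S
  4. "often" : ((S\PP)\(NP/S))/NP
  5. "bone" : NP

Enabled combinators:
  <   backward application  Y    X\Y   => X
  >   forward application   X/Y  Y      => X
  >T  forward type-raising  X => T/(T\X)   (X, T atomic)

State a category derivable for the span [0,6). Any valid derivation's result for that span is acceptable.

[0,6] S   >
  [0,3] S/(S\PP)   >
    [0,1] "liked" : (S/(S\PP))/NP
    [1,3] NP   <
      [1,2] "ate" : NP\N
      [2,3] "found" : NP\(NP\N)
  [3,6] S\PP   <
    [3,4] "with" : NP/S
    [4,6] (S\PP)\(NP/S)   >
      [4,5] "often" : ((S\PP)\(NP/S))/NP
      [5,6] "bone" : NP

S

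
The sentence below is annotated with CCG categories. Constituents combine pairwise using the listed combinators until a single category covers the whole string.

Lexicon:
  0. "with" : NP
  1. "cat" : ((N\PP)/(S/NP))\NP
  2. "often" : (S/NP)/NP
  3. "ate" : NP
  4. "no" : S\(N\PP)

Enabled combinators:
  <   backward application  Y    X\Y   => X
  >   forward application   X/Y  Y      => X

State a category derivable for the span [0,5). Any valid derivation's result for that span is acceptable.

[0,5] S   <
  [0,4] N\PP   >
    [0,2] (N\PP)/(S/NP)   <
      [0,1] "with" : NP
      [1,2] "cat" : ((N\PP)/(S/NP))\NP
    [2,4] S/NP   >
      [2,3] "often" : (S/NP)/NP
      [3,4] "ate" : NP
  [4,5] "no" : S\(N\PP)

S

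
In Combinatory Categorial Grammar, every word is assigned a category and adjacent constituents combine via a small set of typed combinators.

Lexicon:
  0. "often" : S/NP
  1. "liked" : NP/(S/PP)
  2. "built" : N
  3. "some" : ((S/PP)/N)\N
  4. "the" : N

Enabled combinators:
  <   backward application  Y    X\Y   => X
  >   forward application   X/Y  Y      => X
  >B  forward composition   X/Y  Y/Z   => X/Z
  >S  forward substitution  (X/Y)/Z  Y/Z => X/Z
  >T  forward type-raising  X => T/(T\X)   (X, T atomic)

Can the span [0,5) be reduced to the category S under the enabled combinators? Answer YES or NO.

[0,5] S   >
  [0,1] "often" : S/NP
  [1,5] NP   >
    [1,2] "liked" : NP/(S/PP)
    [2,5] S/PP   >
      [2,4] (S/PP)/N   <
        [2,3] "built" : N
        [3,4] "some" : ((S/PP)/N)\N
      [4,5] "the" : N

YES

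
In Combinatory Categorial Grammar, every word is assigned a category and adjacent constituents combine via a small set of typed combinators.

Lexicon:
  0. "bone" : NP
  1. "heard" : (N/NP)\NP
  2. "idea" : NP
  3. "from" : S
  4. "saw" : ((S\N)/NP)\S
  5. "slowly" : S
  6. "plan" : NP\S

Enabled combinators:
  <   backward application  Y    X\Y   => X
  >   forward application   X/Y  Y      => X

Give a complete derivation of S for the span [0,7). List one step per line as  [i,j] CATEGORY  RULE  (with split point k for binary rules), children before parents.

[0,1] NP  lex  "bone"
[1,2] (N/NP)\NP  lex  "heard"
[0,2] N/NP  <  k=1
[2,3] NP  lex  "idea"
[0,3] N  >  k=2
[3,4] S  lex  "from"
[4,5] ((S\N)/NP)\S  lex  "saw"
[3,5] (S\N)/NP  <  k=4
[5,6] S  lex  "slowly"
[6,7] NP\S  lex  "plan"
[5,7] NP  <  k=6
[3,7] S\N  >  k=5
[0,7] S  <  k=3

[0,7] S   <
  [0,3] N   >
    [0,2] N/NP   <
      [0,1] "bone" : NP
      [1,2] "heard" : (N/NP)\NP
    [2,3] "idea" : NP
  [3,7] S\N   >
    [3,5] (S\N)/NP   <
      [3,4] "from" : S
      [4,5] "saw" : ((S\N)/NP)\S
    [5,7] NP   <
      [5,6] "slowly" : S
      [6,7] "plan" : NP\S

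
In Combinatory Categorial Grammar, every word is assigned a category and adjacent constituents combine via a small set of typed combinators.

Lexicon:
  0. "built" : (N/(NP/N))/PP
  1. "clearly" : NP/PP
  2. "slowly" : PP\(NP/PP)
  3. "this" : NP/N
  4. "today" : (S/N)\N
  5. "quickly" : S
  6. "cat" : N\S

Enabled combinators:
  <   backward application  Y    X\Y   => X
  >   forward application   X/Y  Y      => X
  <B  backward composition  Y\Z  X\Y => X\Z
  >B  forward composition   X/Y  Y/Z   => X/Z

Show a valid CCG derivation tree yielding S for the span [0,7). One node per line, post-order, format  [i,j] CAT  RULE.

[0,7] S   >
  [0,5] S/N   <
    [0,4] N   >
      [0,3] N/(NP/N)   >
        [0,1] "built" : (N/(NP/N))/PP
        [1,3] PP   <
          [1,2] "clearly" : NP/PP
          [2,3] "slowly" : PP\(NP/PP)
      [3,4] "this" : NP/N
    [4,5] "today" : (S/N)\N
  [5,7] N   <
    [5,6] "quickly" : S
    [6,7] "cat" : N\S

[0,1] (N/(NP/N))/PP  lex  "built"
[1,2] NP/PP  lex  "clearly"
[2,3] PP\(NP/PP)  lex  "slowly"
[1,3] PP  <  k=2
[0,3] N/(NP/N)  >  k=1
[3,4] NP/N  lex  "this"
[0,4] N  >  k=3
[4,5] (S/N)\N  lex  "today"
[0,5] S/N  <  k=4
[5,6] S  lex  "quickly"
[6,7] N\S  lex  "cat"
[5,7] N  <  k=6
[0,7] S  >  k=5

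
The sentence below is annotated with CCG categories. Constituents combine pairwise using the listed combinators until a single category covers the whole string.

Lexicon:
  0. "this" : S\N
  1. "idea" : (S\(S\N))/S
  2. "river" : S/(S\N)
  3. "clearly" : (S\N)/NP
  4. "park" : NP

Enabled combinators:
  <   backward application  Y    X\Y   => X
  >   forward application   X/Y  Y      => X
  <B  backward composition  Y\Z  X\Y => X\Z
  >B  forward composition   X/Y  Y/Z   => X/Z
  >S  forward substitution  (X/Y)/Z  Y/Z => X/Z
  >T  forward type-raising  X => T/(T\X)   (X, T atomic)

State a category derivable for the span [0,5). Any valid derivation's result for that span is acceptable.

[0,5] S   <
  [0,1] "this" : S\N
  [1,5] S\(S\N)   >
    [1,2] "idea" : (S\(S\N))/S
    [2,5] S   >
      [2,4] S/NP   >B
        [2,3] "river" : S/(S\N)
        [3,4] "clearly" : (S\N)/NP
      [4,5] "park" : NP

S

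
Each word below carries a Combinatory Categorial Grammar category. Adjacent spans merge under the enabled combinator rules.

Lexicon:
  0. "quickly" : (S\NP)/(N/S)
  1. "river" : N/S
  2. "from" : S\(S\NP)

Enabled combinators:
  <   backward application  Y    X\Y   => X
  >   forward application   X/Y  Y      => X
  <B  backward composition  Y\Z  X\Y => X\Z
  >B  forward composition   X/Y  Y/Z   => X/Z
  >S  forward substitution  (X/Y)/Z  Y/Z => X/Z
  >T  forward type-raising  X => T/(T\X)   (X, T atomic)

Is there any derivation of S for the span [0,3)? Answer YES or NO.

[0,3] S   <
  [0,2] S\NP   >
    [0,1] "quickly" : (S\NP)/(N/S)
    [1,2] "river" : N/S
  [2,3] "from" : S\(S\NP)

YES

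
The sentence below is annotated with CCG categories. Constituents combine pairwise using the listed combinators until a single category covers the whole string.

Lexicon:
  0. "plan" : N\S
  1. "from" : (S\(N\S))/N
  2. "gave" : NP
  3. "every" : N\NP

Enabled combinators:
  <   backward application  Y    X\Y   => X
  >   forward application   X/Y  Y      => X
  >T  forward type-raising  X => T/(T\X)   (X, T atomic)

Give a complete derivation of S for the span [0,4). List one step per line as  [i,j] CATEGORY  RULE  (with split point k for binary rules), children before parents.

[0,4] S   <
  [0,1] "plan" : N\S
  [1,4] S\(N\S)   >
    [1,2] "from" : (S\(N\S))/N
    [2,4] N   >
      [2,3] N/(N\NP)   >T
        [2,3] "gave" : NP
      [3,4] "every" : N\NP

[0,1] N\S  lex  "plan"
[1,2] (S\(N\S))/N  lex  "from"
[2,3] NP  lex  "gave"
[2,3] N/(N\NP)  >T
[3,4] N\NP  lex  "every"
[2,4] N  >  k=3
[1,4] S\(N\S)  >  k=2
[0,4] S  <  k=1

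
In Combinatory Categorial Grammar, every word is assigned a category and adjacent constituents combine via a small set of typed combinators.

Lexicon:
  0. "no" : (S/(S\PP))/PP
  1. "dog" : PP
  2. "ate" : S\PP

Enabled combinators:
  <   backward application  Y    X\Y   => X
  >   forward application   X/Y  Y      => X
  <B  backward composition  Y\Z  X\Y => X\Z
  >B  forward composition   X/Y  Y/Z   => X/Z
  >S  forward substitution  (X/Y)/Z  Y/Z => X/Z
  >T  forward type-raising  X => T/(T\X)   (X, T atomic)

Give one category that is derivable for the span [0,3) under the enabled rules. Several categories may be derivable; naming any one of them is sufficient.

S

[0,3] S   >
  [0,2] S/(S\PP)   >
    [0,1] "no" : (S/(S\PP))/PP
    [1,2] "dog" : PP
  [2,3] "ate" : S\PP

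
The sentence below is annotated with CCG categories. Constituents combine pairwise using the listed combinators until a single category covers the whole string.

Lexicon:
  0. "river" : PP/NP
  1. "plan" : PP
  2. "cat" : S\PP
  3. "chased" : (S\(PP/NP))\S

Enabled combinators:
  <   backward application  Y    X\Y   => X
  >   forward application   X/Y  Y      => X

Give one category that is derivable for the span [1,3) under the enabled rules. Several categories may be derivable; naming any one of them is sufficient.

[0,4] S   <
  [0,1] "river" : PP/NP
  [1,4] S\(PP/NP)   <
    [1,3] S   <
      [1,2] "plan" : PP
      [2,3] "cat" : S\PP
    [3,4] "chased" : (S\(PP/NP))\S

S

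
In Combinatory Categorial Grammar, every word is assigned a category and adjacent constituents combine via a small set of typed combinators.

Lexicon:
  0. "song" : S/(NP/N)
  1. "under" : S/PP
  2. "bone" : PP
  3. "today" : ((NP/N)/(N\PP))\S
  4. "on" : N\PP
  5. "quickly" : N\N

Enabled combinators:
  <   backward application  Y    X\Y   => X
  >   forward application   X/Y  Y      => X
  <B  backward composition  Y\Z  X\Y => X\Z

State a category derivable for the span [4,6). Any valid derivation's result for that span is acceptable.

N\PP

[0,6] S   >
  [0,1] "song" : S/(NP/N)
  [1,6] NP/N   >
    [1,4] (NP/N)/(N\PP)   <
      [1,3] S   >
        [1,2] "under" : S/PP
        [2,3] "bone" : PP
      [3,4] "today" : ((NP/N)/(N\PP))\S
    [4,6] N\PP   <B
      [4,5] "on" : N\PP
      [5,6] "quickly" : N\N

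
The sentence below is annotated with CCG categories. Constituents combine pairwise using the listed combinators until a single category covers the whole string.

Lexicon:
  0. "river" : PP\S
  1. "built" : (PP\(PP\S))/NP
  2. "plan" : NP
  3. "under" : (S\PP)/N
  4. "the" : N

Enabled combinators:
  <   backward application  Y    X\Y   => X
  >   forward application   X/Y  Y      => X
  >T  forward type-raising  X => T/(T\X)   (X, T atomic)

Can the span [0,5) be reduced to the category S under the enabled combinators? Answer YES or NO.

[0,5] S   <
  [0,3] PP   <
    [0,1] "river" : PP\S
    [1,3] PP\(PP\S)   >
      [1,2] "built" : (PP\(PP\S))/NP
      [2,3] "plan" : NP
  [3,5] S\PP   >
    [3,4] "under" : (S\PP)/N
    [4,5] "the" : N

YES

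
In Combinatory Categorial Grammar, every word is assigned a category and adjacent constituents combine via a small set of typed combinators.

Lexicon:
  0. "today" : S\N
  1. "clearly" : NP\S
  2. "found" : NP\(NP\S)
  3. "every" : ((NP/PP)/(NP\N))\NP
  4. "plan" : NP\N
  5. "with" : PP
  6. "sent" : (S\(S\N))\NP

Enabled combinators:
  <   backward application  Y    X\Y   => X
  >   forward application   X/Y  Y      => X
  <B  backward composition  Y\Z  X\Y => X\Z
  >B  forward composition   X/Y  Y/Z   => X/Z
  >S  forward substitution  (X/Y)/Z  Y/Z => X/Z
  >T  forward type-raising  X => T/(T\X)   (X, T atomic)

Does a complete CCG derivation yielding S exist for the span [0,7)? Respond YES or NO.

[0,7] S   <
  [0,1] "today" : S\N
  [1,7] S\(S\N)   <
    [1,6] NP   >
      [1,5] NP/PP   >
        [1,4] (NP/PP)/(NP\N)   <
          [1,3] NP   <
            [1,2] "clearly" : NP\S
            [2,3] "found" : NP\(NP\S)
          [3,4] "every" : ((NP/PP)/(NP\N))\NP
        [4,5] "plan" : NP\N
      [5,6] "with" : PP
    [6,7] "sent" : (S\(S\N))\NP

YES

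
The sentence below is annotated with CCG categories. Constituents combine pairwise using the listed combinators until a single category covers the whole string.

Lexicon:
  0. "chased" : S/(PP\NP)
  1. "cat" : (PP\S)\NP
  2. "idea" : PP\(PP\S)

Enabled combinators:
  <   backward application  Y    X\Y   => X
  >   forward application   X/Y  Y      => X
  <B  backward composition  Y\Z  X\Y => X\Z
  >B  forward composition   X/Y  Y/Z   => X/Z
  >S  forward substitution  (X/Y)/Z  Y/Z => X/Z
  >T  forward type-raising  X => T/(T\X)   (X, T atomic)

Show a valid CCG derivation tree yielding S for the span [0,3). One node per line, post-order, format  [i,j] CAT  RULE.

[0,3] S   >
  [0,1] "chased" : S/(PP\NP)
  [1,3] PP\NP   <B
    [1,2] "cat" : (PP\S)\NP
    [2,3] "idea" : PP\(PP\S)

[0,1] S/(PP\NP)  lex  "chased"
[1,2] (PP\S)\NP  lex  "cat"
[2,3] PP\(PP\S)  lex  "idea"
[1,3] PP\NP  <B  k=2
[0,3] S  >  k=1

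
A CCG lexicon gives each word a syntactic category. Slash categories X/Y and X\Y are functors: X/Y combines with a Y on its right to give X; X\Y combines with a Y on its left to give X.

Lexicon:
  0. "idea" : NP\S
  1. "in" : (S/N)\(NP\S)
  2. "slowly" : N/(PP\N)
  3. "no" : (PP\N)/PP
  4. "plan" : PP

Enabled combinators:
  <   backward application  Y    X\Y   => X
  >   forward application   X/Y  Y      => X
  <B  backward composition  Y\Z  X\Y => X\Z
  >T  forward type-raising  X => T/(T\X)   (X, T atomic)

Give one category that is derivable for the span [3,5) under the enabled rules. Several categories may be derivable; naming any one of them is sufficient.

[0,5] S   >
  [0,2] S/N   <
    [0,1] "idea" : NP\S
    [1,2] "in" : (S/N)\(NP\S)
  [2,5] N   >
    [2,3] "slowly" : N/(PP\N)
    [3,5] PP\N   >
      [3,4] "no" : (PP\N)/PP
      [4,5] "plan" : PP

PP\N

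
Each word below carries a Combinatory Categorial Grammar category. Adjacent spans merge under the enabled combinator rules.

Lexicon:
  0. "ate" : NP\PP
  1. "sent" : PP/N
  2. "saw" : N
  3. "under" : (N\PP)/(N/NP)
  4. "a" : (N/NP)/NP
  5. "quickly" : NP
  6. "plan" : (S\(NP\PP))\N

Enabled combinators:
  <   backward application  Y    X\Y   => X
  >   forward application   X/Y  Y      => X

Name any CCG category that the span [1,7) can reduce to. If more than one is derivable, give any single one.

[0,7] S   <
  [0,1] "ate" : NP\PP
  [1,7] S\(NP\PP)   <
    [1,6] N   <
      [1,3] PP   >
        [1,2] "sent" : PP/N
        [2,3] "saw" : N
      [3,6] N\PP   >
        [3,4] "under" : (N\PP)/(N/NP)
        [4,6] N/NP   >
          [4,5] "a" : (N/NP)/NP
          [5,6] "quickly" : NP
    [6,7] "plan" : (S\(NP\PP))\N

S\(NP\PP)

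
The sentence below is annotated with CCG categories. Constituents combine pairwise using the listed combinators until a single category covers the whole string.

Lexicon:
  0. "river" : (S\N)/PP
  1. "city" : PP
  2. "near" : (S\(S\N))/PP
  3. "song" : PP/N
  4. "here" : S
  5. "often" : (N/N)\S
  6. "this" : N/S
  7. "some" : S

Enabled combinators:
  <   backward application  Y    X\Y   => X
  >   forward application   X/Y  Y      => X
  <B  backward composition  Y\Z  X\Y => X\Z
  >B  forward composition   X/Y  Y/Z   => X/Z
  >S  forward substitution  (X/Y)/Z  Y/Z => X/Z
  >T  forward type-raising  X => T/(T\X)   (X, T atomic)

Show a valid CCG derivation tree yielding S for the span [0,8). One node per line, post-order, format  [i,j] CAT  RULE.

[0,1] (S\N)/PP  lex  "river"
[1,2] PP  lex  "city"
[0,2] S\N  >  k=1
[2,3] (S\(S\N))/PP  lex  "near"
[3,4] PP/N  lex  "song"
[4,5] S  lex  "here"
[5,6] (N/N)\S  lex  "often"
[4,6] N/N  <  k=5
[3,6] PP/N  >B  k=4
[6,7] N/S  lex  "this"
[7,8] S  lex  "some"
[6,8] N  >  k=7
[3,8] PP  >  k=6
[2,8] S\(S\N)  >  k=3
[0,8] S  <  k=2

[0,8] S   <
  [0,2] S\N   >
    [0,1] "river" : (S\N)/PP
    [1,2] "city" : PP
  [2,8] S\(S\N)   >
    [2,3] "near" : (S\(S\N))/PP
    [3,8] PP   >
      [3,6] PP/N   >B
        [3,4] "song" : PP/N
        [4,6] N/N   <
          [4,5] "here" : S
          [5,6] "often" : (N/N)\S
      [6,8] N   >
        [6,7] "this" : N/S
        [7,8] "some" : S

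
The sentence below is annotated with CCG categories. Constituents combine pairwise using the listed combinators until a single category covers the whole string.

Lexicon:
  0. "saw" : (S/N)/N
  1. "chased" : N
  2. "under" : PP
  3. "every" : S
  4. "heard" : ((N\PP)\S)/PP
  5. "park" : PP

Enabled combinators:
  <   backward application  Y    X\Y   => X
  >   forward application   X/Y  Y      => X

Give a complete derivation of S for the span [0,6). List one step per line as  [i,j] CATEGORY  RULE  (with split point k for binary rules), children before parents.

[0,1] (S/N)/N  lex  "saw"
[1,2] N  lex  "chased"
[0,2] S/N  >  k=1
[2,3] PP  lex  "under"
[3,4] S  lex  "every"
[4,5] ((N\PP)\S)/PP  lex  "heard"
[5,6] PP  lex  "park"
[4,6] (N\PP)\S  >  k=5
[3,6] N\PP  <  k=4
[2,6] N  <  k=3
[0,6] S  >  k=2

[0,6] S   >
  [0,2] S/N   >
    [0,1] "saw" : (S/N)/N
    [1,2] "chased" : N
  [2,6] N   <
    [2,3] "under" : PP
    [3,6] N\PP   <
      [3,4] "every" : S
      [4,6] (N\PP)\S   >
        [4,5] "heard" : ((N\PP)\S)/PP
        [5,6] "park" : PP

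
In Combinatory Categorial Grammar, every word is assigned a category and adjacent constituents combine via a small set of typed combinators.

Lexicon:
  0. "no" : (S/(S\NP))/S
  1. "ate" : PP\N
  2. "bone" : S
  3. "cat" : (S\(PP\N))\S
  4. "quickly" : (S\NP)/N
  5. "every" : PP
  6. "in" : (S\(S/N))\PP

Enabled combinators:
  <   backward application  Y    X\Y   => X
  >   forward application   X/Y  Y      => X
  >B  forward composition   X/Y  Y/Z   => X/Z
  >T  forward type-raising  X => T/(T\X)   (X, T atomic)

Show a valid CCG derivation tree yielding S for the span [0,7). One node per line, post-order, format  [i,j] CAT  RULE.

[0,7] S   <
  [0,5] S/N   >B
    [0,4] S/(S\NP)   >
      [0,1] "no" : (S/(S\NP))/S
      [1,4] S   <
        [1,2] "ate" : PP\N
        [2,4] S\(PP\N)   <
          [2,3] "bone" : S
          [3,4] "cat" : (S\(PP\N))\S
    [4,5] "quickly" : (S\NP)/N
  [5,7] S\(S/N)   <
    [5,6] "every" : PP
    [6,7] "in" : (S\(S/N))\PP

[0,1] (S/(S\NP))/S  lex  "no"
[1,2] PP\N  lex  "ate"
[2,3] S  lex  "bone"
[3,4] (S\(PP\N))\S  lex  "cat"
[2,4] S\(PP\N)  <  k=3
[1,4] S  <  k=2
[0,4] S/(S\NP)  >  k=1
[4,5] (S\NP)/N  lex  "quickly"
[0,5] S/N  >B  k=4
[5,6] PP  lex  "every"
[6,7] (S\(S/N))\PP  lex  "in"
[5,7] S\(S/N)  <  k=6
[0,7] S  <  k=5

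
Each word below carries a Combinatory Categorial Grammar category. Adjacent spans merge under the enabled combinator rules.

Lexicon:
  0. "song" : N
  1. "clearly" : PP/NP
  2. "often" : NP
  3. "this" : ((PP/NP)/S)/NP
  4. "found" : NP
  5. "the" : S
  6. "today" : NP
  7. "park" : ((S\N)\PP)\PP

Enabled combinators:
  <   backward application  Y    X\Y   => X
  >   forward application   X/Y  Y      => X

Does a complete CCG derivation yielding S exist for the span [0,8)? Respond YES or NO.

YES

[0,8] S   <
  [0,1] "song" : N
  [1,8] S\N   <
    [1,3] PP   >
      [1,2] "clearly" : PP/NP
      [2,3] "often" : NP
    [3,8] (S\N)\PP   <
      [3,7] PP   >
        [3,6] PP/NP   >
          [3,5] (PP/NP)/S   >
            [3,4] "this" : ((PP/NP)/S)/NP
            [4,5] "found" : NP
          [5,6] "the" : S
        [6,7] "today" : NP
      [7,8] "park" : ((S\N)\PP)\PP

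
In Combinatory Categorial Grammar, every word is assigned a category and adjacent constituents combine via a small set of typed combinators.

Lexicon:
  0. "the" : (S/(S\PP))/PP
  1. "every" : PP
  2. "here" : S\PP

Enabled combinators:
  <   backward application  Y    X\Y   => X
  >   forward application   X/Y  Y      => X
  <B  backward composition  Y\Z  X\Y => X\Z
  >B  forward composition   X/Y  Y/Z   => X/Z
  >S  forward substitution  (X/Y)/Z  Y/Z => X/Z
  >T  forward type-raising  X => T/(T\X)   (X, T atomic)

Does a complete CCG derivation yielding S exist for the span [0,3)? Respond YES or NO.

YES

[0,3] S   >
  [0,2] S/(S\PP)   >
    [0,1] "the" : (S/(S\PP))/PP
    [1,2] "every" : PP
  [2,3] "here" : S\PP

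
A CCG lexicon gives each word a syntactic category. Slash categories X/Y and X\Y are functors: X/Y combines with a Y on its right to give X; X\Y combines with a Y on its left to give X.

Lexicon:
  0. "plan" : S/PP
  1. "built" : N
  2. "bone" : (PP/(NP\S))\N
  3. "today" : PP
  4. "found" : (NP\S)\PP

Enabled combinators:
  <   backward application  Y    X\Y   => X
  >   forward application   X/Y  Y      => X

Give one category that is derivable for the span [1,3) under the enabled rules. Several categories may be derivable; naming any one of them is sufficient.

[0,5] S   >
  [0,1] "plan" : S/PP
  [1,5] PP   >
    [1,3] PP/(NP\S)   <
      [1,2] "built" : N
      [2,3] "bone" : (PP/(NP\S))\N
    [3,5] NP\S   <
      [3,4] "today" : PP
      [4,5] "found" : (NP\S)\PP

PP/(NP\S)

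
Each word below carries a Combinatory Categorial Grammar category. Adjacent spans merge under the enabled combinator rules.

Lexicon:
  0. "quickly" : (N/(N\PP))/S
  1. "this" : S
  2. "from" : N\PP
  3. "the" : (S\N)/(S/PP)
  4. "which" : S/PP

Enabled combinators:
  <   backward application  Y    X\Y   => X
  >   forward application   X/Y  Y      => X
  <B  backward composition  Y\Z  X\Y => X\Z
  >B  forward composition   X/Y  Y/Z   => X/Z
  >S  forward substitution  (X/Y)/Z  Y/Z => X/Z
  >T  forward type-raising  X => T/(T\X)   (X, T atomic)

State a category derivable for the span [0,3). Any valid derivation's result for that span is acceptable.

N

[0,5] S   <
  [0,3] N   >
    [0,2] N/(N\PP)   >
      [0,1] "quickly" : (N/(N\PP))/S
      [1,2] "this" : S
    [2,3] "from" : N\PP
  [3,5] S\N   >
    [3,4] "the" : (S\N)/(S/PP)
    [4,5] "which" : S/PP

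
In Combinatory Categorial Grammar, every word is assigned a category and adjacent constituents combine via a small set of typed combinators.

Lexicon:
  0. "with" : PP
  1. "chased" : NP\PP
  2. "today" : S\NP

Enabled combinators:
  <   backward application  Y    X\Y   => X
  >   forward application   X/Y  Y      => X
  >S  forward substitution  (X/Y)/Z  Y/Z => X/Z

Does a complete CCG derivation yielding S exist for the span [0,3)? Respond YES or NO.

YES

[0,3] S   <
  [0,2] NP   <
    [0,1] "with" : PP
    [1,2] "chased" : NP\PP
  [2,3] "today" : S\NP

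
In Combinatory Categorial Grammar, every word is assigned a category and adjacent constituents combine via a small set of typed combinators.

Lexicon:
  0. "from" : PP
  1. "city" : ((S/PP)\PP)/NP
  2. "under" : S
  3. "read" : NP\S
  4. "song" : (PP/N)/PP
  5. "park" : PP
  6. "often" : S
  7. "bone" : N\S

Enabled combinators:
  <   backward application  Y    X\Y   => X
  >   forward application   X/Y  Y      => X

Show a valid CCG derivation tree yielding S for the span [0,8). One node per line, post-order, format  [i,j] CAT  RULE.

[0,8] S   >
  [0,4] S/PP   <
    [0,1] "from" : PP
    [1,4] (S/PP)\PP   >
      [1,2] "city" : ((S/PP)\PP)/NP
      [2,4] NP   <
        [2,3] "under" : S
        [3,4] "read" : NP\S
  [4,8] PP   >
    [4,6] PP/N   >
      [4,5] "song" : (PP/N)/PP
      [5,6] "park" : PP
    [6,8] N   <
      [6,7] "often" : S
      [7,8] "bone" : N\S

[0,1] PP  lex  "from"
[1,2] ((S/PP)\PP)/NP  lex  "city"
[2,3] S  lex  "under"
[3,4] NP\S  lex  "read"
[2,4] NP  <  k=3
[1,4] (S/PP)\PP  >  k=2
[0,4] S/PP  <  k=1
[4,5] (PP/N)/PP  lex  "song"
[5,6] PP  lex  "park"
[4,6] PP/N  >  k=5
[6,7] S  lex  "often"
[7,8] N\S  lex  "bone"
[6,8] N  <  k=7
[4,8] PP  >  k=6
[0,8] S  >  k=4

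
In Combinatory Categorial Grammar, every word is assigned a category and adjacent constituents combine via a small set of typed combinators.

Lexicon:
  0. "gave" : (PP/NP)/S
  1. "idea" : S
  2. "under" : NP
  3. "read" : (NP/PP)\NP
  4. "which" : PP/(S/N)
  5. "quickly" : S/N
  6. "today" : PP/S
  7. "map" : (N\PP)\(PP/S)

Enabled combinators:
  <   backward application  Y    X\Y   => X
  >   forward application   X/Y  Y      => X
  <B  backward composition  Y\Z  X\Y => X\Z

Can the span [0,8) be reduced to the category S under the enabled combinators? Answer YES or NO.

(PP/NP)/S S NP (NP/PP)\NP PP/(S/N) S/N PP/S (N\PP)\(PP/S)
CKY chart[0,8] = {N}; S ∉ chart

NO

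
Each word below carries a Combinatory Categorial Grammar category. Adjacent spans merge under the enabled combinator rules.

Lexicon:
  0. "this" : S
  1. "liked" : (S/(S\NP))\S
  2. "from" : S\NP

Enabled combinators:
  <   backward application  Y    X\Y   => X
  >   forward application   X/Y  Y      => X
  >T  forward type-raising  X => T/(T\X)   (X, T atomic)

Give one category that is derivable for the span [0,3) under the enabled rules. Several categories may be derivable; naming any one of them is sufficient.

[0,3] S   >
  [0,2] S/(S\NP)   <
    [0,1] "this" : S
    [1,2] "liked" : (S/(S\NP))\S
  [2,3] "from" : S\NP

S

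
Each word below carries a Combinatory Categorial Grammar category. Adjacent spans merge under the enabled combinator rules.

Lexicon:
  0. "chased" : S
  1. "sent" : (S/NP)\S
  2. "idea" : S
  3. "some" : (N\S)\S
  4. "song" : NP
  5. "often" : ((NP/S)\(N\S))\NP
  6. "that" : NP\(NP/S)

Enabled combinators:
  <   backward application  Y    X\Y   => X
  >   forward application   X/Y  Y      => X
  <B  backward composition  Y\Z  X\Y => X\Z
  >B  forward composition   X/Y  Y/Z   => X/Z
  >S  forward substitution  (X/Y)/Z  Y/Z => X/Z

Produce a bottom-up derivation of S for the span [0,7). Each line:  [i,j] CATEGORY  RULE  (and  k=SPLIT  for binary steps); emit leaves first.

[0,7] S   >
  [0,2] S/NP   <
    [0,1] "chased" : S
    [1,2] "sent" : (S/NP)\S
  [2,7] NP   <
    [2,6] NP/S   <
      [2,4] N\S   <
        [2,3] "idea" : S
        [3,4] "some" : (N\S)\S
      [4,6] (NP/S)\(N\S)   <
        [4,5] "song" : NP
        [5,6] "often" : ((NP/S)\(N\S))\NP
    [6,7] "that" : NP\(NP/S)

[0,1] S  lex  "chased"
[1,2] (S/NP)\S  lex  "sent"
[0,2] S/NP  <  k=1
[2,3] S  lex  "idea"
[3,4] (N\S)\S  lex  "some"
[2,4] N\S  <  k=3
[4,5] NP  lex  "song"
[5,6] ((NP/S)\(N\S))\NP  lex  "often"
[4,6] (NP/S)\(N\S)  <  k=5
[2,6] NP/S  <  k=4
[6,7] NP\(NP/S)  lex  "that"
[2,7] NP  <  k=6
[0,7] S  >  k=2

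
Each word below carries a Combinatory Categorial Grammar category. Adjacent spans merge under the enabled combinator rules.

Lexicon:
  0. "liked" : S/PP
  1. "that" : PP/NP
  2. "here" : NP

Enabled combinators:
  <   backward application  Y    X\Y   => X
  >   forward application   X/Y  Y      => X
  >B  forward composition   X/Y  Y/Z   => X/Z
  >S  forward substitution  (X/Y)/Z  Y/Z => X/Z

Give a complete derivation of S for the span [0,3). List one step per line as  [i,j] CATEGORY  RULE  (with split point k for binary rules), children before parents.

[0,3] S   >
  [0,1] "liked" : S/PP
  [1,3] PP   >
    [1,2] "that" : PP/NP
    [2,3] "here" : NP

[0,1] S/PP  lex  "liked"
[1,2] PP/NP  lex  "that"
[2,3] NP  lex  "here"
[1,3] PP  >  k=2
[0,3] S  >  k=1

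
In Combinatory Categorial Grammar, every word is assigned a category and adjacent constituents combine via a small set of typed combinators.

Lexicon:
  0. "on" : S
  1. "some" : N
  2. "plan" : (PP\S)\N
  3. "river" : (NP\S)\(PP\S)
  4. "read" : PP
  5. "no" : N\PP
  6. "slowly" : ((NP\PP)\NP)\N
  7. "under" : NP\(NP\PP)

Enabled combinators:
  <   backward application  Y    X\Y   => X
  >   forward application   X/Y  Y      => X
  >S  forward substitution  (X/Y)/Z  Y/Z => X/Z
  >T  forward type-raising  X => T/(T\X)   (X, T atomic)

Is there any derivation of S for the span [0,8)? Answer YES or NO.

S N (PP\S)\N (NP\S)\(PP\S) PP N\PP ((NP\PP)\NP)\N NP\(NP\PP)
CKY chart[0,8] = {N/(N\NP), NP, NP/(NP\NP), PP/(PP\NP), S/(S\NP)}; S ∉ chart

NO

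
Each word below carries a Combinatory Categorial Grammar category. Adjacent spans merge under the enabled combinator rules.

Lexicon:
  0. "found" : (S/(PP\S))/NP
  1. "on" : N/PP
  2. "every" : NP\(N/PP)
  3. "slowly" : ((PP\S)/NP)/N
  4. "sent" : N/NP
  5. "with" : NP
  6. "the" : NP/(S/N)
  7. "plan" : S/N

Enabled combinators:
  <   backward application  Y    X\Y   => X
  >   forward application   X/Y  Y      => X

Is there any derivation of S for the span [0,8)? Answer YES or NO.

YES

[0,8] S   >
  [0,3] S/(PP\S)   >
    [0,1] "found" : (S/(PP\S))/NP
    [1,3] NP   <
      [1,2] "on" : N/PP
      [2,3] "every" : NP\(N/PP)
  [3,8] PP\S   >
    [3,6] (PP\S)/NP   >
      [3,4] "slowly" : ((PP\S)/NP)/N
      [4,6] N   >
        [4,5] "sent" : N/NP
        [5,6] "with" : NP
    [6,8] NP   >
      [6,7] "the" : NP/(S/N)
      [7,8] "plan" : S/N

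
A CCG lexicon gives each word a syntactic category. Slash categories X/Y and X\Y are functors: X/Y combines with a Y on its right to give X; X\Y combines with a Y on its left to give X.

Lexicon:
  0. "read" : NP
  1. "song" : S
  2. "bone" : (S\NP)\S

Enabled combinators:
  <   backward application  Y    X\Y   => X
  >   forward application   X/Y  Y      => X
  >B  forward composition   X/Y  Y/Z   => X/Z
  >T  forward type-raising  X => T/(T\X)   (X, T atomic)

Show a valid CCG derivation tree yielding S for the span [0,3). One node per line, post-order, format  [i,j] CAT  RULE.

[0,1] NP  lex  "read"
[1,2] S  lex  "song"
[2,3] (S\NP)\S  lex  "bone"
[1,3] S\NP  <  k=2
[0,3] S  <  k=1

[0,3] S   <
  [0,1] "read" : NP
  [1,3] S\NP   <
    [1,2] "song" : S
    [2,3] "bone" : (S\NP)\S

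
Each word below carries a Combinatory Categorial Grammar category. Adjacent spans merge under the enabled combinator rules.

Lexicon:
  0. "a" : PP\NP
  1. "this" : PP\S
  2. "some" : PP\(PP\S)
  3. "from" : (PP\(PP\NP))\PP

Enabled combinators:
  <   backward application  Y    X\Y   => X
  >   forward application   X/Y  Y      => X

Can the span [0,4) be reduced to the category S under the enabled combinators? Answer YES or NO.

PP\NP PP\S PP\(PP\S) (PP\(PP\NP))\PP
CKY chart[0,4] = {PP}; S ∉ chart

NO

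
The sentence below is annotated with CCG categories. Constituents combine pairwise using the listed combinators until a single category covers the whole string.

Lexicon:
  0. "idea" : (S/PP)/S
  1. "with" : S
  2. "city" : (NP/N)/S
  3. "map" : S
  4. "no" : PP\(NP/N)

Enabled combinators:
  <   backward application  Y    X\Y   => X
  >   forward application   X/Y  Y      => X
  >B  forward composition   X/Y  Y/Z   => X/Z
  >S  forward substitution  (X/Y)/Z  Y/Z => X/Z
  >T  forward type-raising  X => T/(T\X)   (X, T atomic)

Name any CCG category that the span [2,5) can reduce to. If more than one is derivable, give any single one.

[0,5] S   >
  [0,2] S/PP   >
    [0,1] "idea" : (S/PP)/S
    [1,2] "with" : S
  [2,5] PP   <
    [2,4] NP/N   >
      [2,3] "city" : (NP/N)/S
      [3,4] "map" : S
    [4,5] "no" : PP\(NP/N)

PP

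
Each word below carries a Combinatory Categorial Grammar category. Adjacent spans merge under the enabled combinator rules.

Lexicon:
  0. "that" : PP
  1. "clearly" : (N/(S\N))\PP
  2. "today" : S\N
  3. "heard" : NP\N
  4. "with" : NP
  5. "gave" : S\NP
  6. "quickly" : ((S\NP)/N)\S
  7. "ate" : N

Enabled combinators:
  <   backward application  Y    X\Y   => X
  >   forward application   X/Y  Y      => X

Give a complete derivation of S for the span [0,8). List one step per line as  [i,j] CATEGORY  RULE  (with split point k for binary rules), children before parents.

[0,1] PP  lex  "that"
[1,2] (N/(S\N))\PP  lex  "clearly"
[0,2] N/(S\N)  <  k=1
[2,3] S\N  lex  "today"
[0,3] N  >  k=2
[3,4] NP\N  lex  "heard"
[0,4] NP  <  k=3
[4,5] NP  lex  "with"
[5,6] S\NP  lex  "gave"
[4,6] S  <  k=5
[6,7] ((S\NP)/N)\S  lex  "quickly"
[4,7] (S\NP)/N  <  k=6
[7,8] N  lex  "ate"
[4,8] S\NP  >  k=7
[0,8] S  <  k=4

[0,8] S   <
  [0,4] NP   <
    [0,3] N   >
      [0,2] N/(S\N)   <
        [0,1] "that" : PP
        [1,2] "clearly" : (N/(S\N))\PP
      [2,3] "today" : S\N
    [3,4] "heard" : NP\N
  [4,8] S\NP   >
    [4,7] (S\NP)/N   <
      [4,6] S   <
        [4,5] "with" : NP
        [5,6] "gave" : S\NP
      [6,7] "quickly" : ((S\NP)/N)\S
    [7,8] "ate" : N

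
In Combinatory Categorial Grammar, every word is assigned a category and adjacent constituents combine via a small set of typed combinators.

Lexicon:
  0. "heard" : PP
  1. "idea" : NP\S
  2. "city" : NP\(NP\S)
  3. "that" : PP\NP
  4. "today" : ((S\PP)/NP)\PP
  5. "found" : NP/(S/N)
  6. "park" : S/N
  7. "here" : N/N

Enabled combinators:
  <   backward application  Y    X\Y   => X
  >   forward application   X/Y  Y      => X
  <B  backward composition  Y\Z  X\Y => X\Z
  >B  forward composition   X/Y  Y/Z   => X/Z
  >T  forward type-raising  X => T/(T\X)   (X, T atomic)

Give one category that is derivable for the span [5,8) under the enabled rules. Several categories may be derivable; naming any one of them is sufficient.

[0,8] S   >
  [0,5] S/NP   >B
    [0,1] S/(S\PP)   >T
      [0,1] "heard" : PP
    [1,5] (S\PP)/NP   <
      [1,4] PP   <
        [1,3] NP   <
          [1,2] "idea" : NP\S
          [2,3] "city" : NP\(NP\S)
        [3,4] "that" : PP\NP
      [4,5] "today" : ((S\PP)/NP)\PP
  [5,8] NP   >
    [5,6] "found" : NP/(S/N)
    [6,8] S/N   >B
      [6,7] "park" : S/N
      [7,8] "here" : N/N

NP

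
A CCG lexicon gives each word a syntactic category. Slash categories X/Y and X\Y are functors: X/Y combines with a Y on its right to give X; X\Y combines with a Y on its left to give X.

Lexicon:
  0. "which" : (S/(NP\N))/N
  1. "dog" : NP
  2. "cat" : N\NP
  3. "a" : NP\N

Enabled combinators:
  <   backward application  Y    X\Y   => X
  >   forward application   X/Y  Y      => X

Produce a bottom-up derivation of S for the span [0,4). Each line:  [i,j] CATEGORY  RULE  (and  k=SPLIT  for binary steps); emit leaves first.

[0,1] (S/(NP\N))/N  lex  "which"
[1,2] NP  lex  "dog"
[2,3] N\NP  lex  "cat"
[1,3] N  <  k=2
[0,3] S/(NP\N)  >  k=1
[3,4] NP\N  lex  "a"
[0,4] S  >  k=3

[0,4] S   >
  [0,3] S/(NP\N)   >
    [0,1] "which" : (S/(NP\N))/N
    [1,3] N   <
      [1,2] "dog" : NP
      [2,3] "cat" : N\NP
  [3,4] "a" : NP\N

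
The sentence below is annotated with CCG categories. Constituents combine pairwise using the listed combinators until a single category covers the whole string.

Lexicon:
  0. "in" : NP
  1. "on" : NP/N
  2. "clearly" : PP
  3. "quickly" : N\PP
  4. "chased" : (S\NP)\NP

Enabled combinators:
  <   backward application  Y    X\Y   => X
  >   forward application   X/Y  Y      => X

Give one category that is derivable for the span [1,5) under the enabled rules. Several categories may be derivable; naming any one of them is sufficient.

S\NP

[0,5] S   <
  [0,1] "in" : NP
  [1,5] S\NP   <
    [1,4] NP   >
      [1,2] "on" : NP/N
      [2,4] N   <
        [2,3] "clearly" : PP
        [3,4] "quickly" : N\PP
    [4,5] "chased" : (S\NP)\NP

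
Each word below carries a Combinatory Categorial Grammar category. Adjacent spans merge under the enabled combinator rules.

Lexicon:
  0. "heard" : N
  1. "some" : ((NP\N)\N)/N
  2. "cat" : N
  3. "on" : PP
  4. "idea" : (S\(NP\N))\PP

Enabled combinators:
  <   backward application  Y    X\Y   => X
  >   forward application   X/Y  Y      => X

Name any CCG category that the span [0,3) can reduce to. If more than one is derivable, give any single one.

NP\N

[0,5] S   <
  [0,3] NP\N   <
    [0,1] "heard" : N
    [1,3] (NP\N)\N   >
      [1,2] "some" : ((NP\N)\N)/N
      [2,3] "cat" : N
  [3,5] S\(NP\N)   <
    [3,4] "on" : PP
    [4,5] "idea" : (S\(NP\N))\PP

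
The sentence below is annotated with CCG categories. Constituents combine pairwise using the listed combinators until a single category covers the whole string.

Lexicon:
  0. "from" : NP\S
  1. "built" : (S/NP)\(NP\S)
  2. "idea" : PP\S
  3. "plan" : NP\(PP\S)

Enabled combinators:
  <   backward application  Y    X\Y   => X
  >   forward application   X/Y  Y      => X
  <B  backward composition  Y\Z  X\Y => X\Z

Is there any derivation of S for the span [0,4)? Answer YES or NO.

[0,4] S   >
  [0,2] S/NP   <
    [0,1] "from" : NP\S
    [1,2] "built" : (S/NP)\(NP\S)
  [2,4] NP   <
    [2,3] "idea" : PP\S
    [3,4] "plan" : NP\(PP\S)

YES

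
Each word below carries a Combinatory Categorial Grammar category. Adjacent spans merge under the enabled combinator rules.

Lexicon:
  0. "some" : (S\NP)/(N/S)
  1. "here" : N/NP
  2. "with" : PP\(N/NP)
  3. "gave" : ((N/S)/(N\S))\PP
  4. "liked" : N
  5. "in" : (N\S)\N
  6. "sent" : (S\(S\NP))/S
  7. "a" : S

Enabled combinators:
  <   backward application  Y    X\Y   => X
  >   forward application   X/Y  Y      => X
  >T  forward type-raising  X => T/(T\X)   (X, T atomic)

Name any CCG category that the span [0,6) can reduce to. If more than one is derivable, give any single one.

S\NP

[0,8] S   <
  [0,6] S\NP   >
    [0,1] "some" : (S\NP)/(N/S)
    [1,6] N/S   >
      [1,4] (N/S)/(N\S)   <
        [1,3] PP   <
          [1,2] "here" : N/NP
          [2,3] "with" : PP\(N/NP)
        [3,4] "gave" : ((N/S)/(N\S))\PP
      [4,6] N\S   <
        [4,5] "liked" : N
        [5,6] "in" : (N\S)\N
  [6,8] S\(S\NP)   >
    [6,7] "sent" : (S\(S\NP))/S
    [7,8] "a" : S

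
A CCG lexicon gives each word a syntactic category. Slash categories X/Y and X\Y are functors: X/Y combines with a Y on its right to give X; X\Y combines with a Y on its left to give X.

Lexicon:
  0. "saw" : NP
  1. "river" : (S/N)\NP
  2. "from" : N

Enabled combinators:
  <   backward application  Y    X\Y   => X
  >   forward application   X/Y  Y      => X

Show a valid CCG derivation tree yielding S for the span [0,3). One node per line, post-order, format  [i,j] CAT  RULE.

[0,3] S   >
  [0,2] S/N   <
    [0,1] "saw" : NP
    [1,2] "river" : (S/N)\NP
  [2,3] "from" : N

[0,1] NP  lex  "saw"
[1,2] (S/N)\NP  lex  "river"
[0,2] S/N  <  k=1
[2,3] N  lex  "from"
[0,3] S  >  k=2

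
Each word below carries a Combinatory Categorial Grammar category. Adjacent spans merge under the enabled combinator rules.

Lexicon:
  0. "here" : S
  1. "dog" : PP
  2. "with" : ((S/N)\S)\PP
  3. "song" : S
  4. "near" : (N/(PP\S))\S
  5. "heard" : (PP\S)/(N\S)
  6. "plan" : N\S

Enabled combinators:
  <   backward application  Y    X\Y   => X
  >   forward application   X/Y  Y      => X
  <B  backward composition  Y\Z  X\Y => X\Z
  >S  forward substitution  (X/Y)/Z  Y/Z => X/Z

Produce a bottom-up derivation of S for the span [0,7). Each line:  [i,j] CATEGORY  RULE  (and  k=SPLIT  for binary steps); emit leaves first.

[0,1] S  lex  "here"
[1,2] PP  lex  "dog"
[2,3] ((S/N)\S)\PP  lex  "with"
[1,3] (S/N)\S  <  k=2
[0,3] S/N  <  k=1
[3,4] S  lex  "song"
[4,5] (N/(PP\S))\S  lex  "near"
[3,5] N/(PP\S)  <  k=4
[5,6] (PP\S)/(N\S)  lex  "heard"
[6,7] N\S  lex  "plan"
[5,7] PP\S  >  k=6
[3,7] N  >  k=5
[0,7] S  >  k=3

[0,7] S   >
  [0,3] S/N   <
    [0,1] "here" : S
    [1,3] (S/N)\S   <
      [1,2] "dog" : PP
      [2,3] "with" : ((S/N)\S)\PP
  [3,7] N   >
    [3,5] N/(PP\S)   <
      [3,4] "song" : S
      [4,5] "near" : (N/(PP\S))\S
    [5,7] PP\S   >
      [5,6] "heard" : (PP\S)/(N\S)
      [6,7] "plan" : N\S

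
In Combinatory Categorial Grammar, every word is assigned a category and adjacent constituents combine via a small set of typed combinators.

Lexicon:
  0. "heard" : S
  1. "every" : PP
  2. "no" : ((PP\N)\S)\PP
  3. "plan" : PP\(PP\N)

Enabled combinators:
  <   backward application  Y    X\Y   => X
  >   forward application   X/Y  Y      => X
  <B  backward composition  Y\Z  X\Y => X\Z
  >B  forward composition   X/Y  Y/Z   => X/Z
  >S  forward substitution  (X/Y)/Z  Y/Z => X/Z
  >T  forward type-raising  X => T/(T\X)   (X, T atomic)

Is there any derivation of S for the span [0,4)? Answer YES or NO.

NO

S PP ((PP\N)\S)\PP PP\(PP\N)
CKY chart[0,4] = {N/(N\PP), NP/(NP\PP), PP, PP/(PP\PP), S/(S\PP)}; S ∉ chart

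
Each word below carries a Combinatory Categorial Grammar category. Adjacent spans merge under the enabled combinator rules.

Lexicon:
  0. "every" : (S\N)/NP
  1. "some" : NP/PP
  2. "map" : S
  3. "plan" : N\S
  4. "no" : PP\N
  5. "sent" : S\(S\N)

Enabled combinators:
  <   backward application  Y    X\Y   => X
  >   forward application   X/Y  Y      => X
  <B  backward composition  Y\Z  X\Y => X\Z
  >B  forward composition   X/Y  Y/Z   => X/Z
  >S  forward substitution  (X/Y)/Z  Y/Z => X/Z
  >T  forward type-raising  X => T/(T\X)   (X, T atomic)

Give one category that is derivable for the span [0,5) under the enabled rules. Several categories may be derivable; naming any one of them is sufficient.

[0,6] S   <
  [0,5] S\N   >
    [0,1] "every" : (S\N)/NP
    [1,5] NP   >
      [1,2] "some" : NP/PP
      [2,5] PP   <
        [2,4] N   >
          [2,3] N/(N\S)   >T
            [2,3] "map" : S
          [3,4] "plan" : N\S
        [4,5] "no" : PP\N
  [5,6] "sent" : S\(S\N)

S\N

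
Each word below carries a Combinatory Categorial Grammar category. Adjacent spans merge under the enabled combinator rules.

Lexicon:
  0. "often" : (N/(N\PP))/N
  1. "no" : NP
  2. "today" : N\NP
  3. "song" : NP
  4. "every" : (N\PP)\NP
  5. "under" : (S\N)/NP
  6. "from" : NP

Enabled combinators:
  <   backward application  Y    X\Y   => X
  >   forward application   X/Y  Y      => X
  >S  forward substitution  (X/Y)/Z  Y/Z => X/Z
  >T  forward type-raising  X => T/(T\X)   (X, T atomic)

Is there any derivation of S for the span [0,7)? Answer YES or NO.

YES

[0,7] S   <
  [0,5] N   >
    [0,3] N/(N\PP)   >
      [0,1] "often" : (N/(N\PP))/N
      [1,3] N   >
        [1,2] N/(N\NP)   >T
          [1,2] "no" : NP
        [2,3] "today" : N\NP
    [3,5] N\PP   <
      [3,4] "song" : NP
      [4,5] "every" : (N\PP)\NP
  [5,7] S\N   >
    [5,6] "under" : (S\N)/NP
    [6,7] "from" : NP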